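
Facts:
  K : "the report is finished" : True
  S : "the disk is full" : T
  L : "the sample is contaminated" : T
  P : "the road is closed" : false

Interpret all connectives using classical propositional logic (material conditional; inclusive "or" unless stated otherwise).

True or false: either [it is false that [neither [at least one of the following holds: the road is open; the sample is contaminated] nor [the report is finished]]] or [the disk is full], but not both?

The statement is false.

Values: P=F, L=T, K=T, S=T.
Formalization: ¬((¬P ∨ L) ↓ K) ⊕ S

¬P = ¬F = T
¬P ∨ L = T ∨ T = T
(¬P ∨ L) ↓ K = T ↓ T = F
¬((¬P ∨ L) ↓ K) = ¬F = T
¬((¬P ∨ L) ↓ K) ⊕ S = T ⊕ T = F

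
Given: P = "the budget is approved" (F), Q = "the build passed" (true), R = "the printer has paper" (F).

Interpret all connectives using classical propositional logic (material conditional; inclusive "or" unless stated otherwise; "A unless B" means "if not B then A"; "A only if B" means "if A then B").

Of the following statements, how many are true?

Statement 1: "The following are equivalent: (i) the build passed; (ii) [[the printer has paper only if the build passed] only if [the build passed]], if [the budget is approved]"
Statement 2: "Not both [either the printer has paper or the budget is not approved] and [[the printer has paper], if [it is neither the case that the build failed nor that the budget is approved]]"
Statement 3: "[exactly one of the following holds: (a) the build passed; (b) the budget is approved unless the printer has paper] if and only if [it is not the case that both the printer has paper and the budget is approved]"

3

Statement 1: In symbols: Q iff (P -> ((R -> Q) -> Q))

R -> Q = False -> True = True
(R -> Q) -> Q = True -> True = True
P -> ((R -> Q) -> Q) = False -> True = True
Q iff (P -> ((R -> Q) -> Q)) = True iff True = True
Thus Statement 1 is true.

Statement 2: Formalization: (R or not P) nand ((not Q nor P) -> R)

not P = not False = True
R or not P = False or True = True
not Q = not True = False
not Q nor P = False nor False = True
(not Q nor P) -> R = True -> False = False
(R or not P) nand ((not Q nor P) -> R) = True nand False = True
Thus Statement 2 is true.

Statement 3: Parsed as (Q xor (P or R)) iff (R nand P)

P or R = False or False = False
Q xor (P or R) = True xor False = True
R nand P = False nand False = True
(Q xor (P or R)) iff (R nand P) = True iff True = True
Hence Statement 3 is true.

3 of the 3 statements are true (Statement 1, Statement 2, Statement 3).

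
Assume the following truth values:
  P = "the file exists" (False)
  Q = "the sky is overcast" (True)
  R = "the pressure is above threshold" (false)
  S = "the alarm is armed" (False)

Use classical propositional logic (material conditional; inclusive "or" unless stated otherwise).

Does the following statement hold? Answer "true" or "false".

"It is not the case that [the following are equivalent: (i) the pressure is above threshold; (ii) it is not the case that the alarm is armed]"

true

Formalization: ¬(R ↔ ¬S)

¬S = ¬F = T
R ↔ ¬S = F ↔ T = F
¬(R ↔ ¬S) = ¬F = T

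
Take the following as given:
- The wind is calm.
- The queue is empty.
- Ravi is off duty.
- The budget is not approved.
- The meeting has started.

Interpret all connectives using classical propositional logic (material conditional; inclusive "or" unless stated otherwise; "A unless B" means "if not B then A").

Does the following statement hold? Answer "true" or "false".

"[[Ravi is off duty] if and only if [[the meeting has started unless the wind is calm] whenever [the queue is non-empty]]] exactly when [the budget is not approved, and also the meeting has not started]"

False.

Let K = "Ravi is on call" (F), S = "the queue is empty" (T), N = "the meeting has started" (T), U = "the wind is strong" (F), P = "the budget is approved" (F).
Formalization: (¬K ↔ (¬S → (N ∨ ¬U))) ↔ (¬P ∧ ¬N)

¬K = ¬F = T
¬S = ¬T = F
¬U = ¬F = T
N ∨ ¬U = T ∨ T = T
¬S → (N ∨ ¬U) = F → T = T
¬K ↔ (¬S → (N ∨ ¬U)) = T ↔ T = T
¬P = ¬F = T
¬N = ¬T = F
¬P ∧ ¬N = T ∧ F = F
(¬K ↔ (¬S → (N ∨ ¬U))) ↔ (¬P ∧ ¬N) = T ↔ F = F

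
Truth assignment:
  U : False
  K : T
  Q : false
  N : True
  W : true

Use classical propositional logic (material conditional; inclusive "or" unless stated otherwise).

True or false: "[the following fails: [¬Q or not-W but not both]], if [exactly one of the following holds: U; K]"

Formalization: (U xor K) -> ~(~Q xor ~W)

U xor K = F xor T = T
~Q = ~F = T
~W = ~T = F
~Q xor ~W = T xor F = T
~(~Q xor ~W) = ~T = F
(U xor K) -> ~(~Q xor ~W) = T -> F = F

false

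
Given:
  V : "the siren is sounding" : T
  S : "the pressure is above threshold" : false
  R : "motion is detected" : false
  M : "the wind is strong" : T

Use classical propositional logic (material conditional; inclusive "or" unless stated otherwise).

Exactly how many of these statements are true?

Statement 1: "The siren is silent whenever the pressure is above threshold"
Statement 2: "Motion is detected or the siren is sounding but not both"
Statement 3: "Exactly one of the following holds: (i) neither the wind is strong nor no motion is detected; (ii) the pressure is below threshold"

Statement 1: This is S -> not V.

not V = not True = False
S -> not V = False -> False = True
Hence Statement 1 is true.

Statement 2: Parsed as R xor V

R xor V = False xor True = True
Hence Statement 2 is true.

Statement 3: Parsed as (M nor not R) xor not S

not R = not False = True
M nor not R = True nor True = False
not S = not False = True
(M nor not R) xor not S = False xor True = True
Hence Statement 3 is true.

True statements: 3 (Statement 1, Statement 2, Statement 3).

3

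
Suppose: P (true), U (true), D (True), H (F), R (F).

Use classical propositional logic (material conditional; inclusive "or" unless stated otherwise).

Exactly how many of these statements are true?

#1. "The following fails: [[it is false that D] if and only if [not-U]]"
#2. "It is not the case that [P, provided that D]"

0

#1: Parsed as ~(~D <-> ~U)

~D = ~T = F
~U = ~T = F
~D <-> ~U = F <-> F = T
~(~D <-> ~U) = ~T = F
Thus #1 is false.

#2: Formalization: ~(D -> P)

D -> P = T -> T = T
~(D -> P) = ~T = F
So #2 is false.

Count: 0.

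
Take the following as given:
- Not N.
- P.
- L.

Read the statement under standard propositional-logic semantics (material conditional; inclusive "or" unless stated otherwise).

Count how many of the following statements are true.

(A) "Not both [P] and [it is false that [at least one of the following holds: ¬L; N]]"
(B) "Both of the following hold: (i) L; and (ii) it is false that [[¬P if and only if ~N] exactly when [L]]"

1

(A): Parsed as P nand ~(~L | N)

~L = ~T = F
~L | N = F | F = F
~(~L | N) = ~F = T
P nand ~(~L | N) = T nand T = F
Hence (A) is false.

(B): This is L & ~((~P <-> ~N) <-> L).

~P = ~T = F
~N = ~F = T
~P <-> ~N = F <-> T = F
(~P <-> ~N) <-> L = F <-> T = F
~((~P <-> ~N) <-> L) = ~F = T
L & ~((~P <-> ~N) <-> L) = T & T = T
So (B) is true.

True statements: 1 ((B)).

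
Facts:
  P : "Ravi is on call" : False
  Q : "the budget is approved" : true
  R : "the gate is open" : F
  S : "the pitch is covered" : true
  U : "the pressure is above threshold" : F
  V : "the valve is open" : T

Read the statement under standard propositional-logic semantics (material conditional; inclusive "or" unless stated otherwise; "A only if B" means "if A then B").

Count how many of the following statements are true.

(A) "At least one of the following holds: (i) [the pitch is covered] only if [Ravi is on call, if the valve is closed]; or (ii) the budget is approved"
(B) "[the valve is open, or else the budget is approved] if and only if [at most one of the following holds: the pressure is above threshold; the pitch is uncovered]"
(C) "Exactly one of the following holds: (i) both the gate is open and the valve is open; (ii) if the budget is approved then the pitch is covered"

3

(A): In symbols: (S -> (~V -> P)) | Q

~V = ~T = F
~V -> P = F -> F = T
S -> (~V -> P) = T -> T = T
(S -> (~V -> P)) | Q = T | T = T
Hence (A) is true.

(B): Formalization: (V | Q) <-> (U nand ~S)

V | Q = T | T = T
~S = ~T = F
U nand ~S = F nand F = T
(V | Q) <-> (U nand ~S) = T <-> T = T
Hence (B) is true.

(C): In symbols: (R & V) xor (Q -> S)

R & V = F & T = F
Q -> S = T -> T = T
(R & V) xor (Q -> S) = F xor T = T
So (C) is true.

Count: 3.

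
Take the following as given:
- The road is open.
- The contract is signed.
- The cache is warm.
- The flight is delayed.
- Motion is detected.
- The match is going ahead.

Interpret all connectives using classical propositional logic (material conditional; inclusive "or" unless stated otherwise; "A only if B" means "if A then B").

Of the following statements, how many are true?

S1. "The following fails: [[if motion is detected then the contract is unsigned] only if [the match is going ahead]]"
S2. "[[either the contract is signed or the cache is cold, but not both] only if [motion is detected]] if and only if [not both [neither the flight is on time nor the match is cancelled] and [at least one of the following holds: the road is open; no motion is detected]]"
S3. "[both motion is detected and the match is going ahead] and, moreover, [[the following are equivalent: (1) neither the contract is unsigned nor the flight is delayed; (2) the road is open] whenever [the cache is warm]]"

Let M = "motion is detected" (T), R = "the contract is signed" (T), Q = "the match is cancelled" (F), V = "the cache is warm" (T), N = "the flight is delayed" (T), K = "the road is closed" (F).

S1: In symbols: ~((M -> ~R) -> ~Q)

~R = ~T = F
M -> ~R = T -> F = F
~Q = ~F = T
(M -> ~R) -> ~Q = F -> T = T
~((M -> ~R) -> ~Q) = ~T = F
Thus S1 is false.

S2: This is ((R xor ~V) -> M) <-> ((~N nor Q) nand (~K | ~M)).

~V = ~T = F
R xor ~V = T xor F = T
(R xor ~V) -> M = T -> T = T
~N = ~T = F
~N nor Q = F nor F = T
~K = ~F = T
~M = ~T = F
~K | ~M = T | F = T
(~N nor Q) nand (~K | ~M) = T nand T = F
((R xor ~V) -> M) <-> ((~N nor Q) nand (~K | ~M)) = T <-> F = F
So S2 is false.

S3: Parsed as (M & ~Q) & (V -> ((~R nor N) <-> ~K))

~Q = ~F = T
M & ~Q = T & T = T
~R = ~T = F
~R nor N = F nor T = F
~K = ~F = T
(~R nor N) <-> ~K = F <-> T = F
V -> ((~R nor N) <-> ~K) = T -> F = F
(M & ~Q) & (V -> ((~R nor N) <-> ~K)) = T & F = F
Hence S3 is false.

Count: 0.

0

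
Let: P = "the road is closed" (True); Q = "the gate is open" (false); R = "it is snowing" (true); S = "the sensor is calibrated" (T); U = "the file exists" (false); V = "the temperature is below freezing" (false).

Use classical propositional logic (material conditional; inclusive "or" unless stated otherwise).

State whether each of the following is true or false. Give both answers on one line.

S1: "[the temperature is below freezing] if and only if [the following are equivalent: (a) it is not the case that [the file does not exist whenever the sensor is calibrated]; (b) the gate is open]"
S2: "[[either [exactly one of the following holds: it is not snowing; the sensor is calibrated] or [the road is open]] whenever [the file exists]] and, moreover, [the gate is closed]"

S1: Formalization: V iff (not (S -> not U) iff Q)

not U = not False = True
S -> not U = True -> True = True
not (S -> not U) = not True = False
not (S -> not U) iff Q = False iff False = True
V iff (not (S -> not U) iff Q) = False iff True = False
Hence S1 is false.

S2: This is (U -> ((not R xor S) or not P)) and not Q.

not R = not True = False
not R xor S = False xor True = True
not P = not True = False
(not R xor S) or not P = True or False = True
U -> ((not R xor S) or not P) = False -> True = True
not Q = not False = True
(U -> ((not R xor S) or not P)) and not Q = True and True = True
So S2 is true.

S1 False / S2 True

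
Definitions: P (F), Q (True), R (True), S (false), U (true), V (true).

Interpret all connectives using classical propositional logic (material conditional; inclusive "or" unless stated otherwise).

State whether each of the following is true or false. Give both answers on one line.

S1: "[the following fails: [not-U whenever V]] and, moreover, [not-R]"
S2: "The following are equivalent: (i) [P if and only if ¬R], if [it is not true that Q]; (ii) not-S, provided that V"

S1 False / S2 True

S1: This is not (V -> not U) and not R.

not U = not True = False
V -> not U = True -> False = False
not (V -> not U) = not False = True
not R = not True = False
not (V -> not U) and not R = True and False = False
Thus S1 is false.

S2: Formalization: (not Q -> (P iff not R)) iff (V -> not S)

not Q = not True = False
not R = not True = False
P iff not R = False iff False = True
not Q -> (P iff not R) = False -> True = True
not S = not False = True
V -> not S = True -> True = True
(not Q -> (P iff not R)) iff (V -> not S) = True iff True = True
So S2 is true.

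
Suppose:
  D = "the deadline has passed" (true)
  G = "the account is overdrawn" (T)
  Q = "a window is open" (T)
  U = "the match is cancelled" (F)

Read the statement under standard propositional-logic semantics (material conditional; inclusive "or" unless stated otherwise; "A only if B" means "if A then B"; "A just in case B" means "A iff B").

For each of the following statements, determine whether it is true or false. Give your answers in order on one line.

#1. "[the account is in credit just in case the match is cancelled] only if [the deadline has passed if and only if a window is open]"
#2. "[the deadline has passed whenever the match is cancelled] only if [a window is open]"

#1: Formalization: (not G iff U) -> (D iff Q)

not G = not True = False
not G iff U = False iff False = True
D iff Q = True iff True = True
(not G iff U) -> (D iff Q) = True -> True = True
Hence #1 is true.

#2: This is (U -> D) -> Q.

U -> D = False -> True = True
(U -> D) -> Q = True -> True = True
Hence #2 is true.

#1 true / #2 true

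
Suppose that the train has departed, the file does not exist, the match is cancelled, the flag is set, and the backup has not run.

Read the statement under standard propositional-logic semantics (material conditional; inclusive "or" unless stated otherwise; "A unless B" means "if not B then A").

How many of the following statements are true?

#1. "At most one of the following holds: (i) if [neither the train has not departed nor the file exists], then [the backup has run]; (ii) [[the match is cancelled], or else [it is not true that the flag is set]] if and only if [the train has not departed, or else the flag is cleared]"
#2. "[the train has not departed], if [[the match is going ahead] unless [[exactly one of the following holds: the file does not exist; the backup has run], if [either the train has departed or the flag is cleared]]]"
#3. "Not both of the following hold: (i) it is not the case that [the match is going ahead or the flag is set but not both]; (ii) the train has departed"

Let P = "the train has departed" (T), Q = "the file exists" (F), U = "the backup has run" (F), R = "the match is cancelled" (T), S = "the flag is set" (T).

#1: Formalization: ((¬P ↓ Q) → U) ↑ ((R ∨ ¬S) ↔ (¬P ∨ ¬S))

¬P = ¬T = F
¬P ↓ Q = F ↓ F = T
(¬P ↓ Q) → U = T → F = F
¬S = ¬T = F
R ∨ ¬S = T ∨ F = T
¬P = ¬T = F
¬S = ¬T = F
¬P ∨ ¬S = F ∨ F = F
(R ∨ ¬S) ↔ (¬P ∨ ¬S) = T ↔ F = F
((¬P ↓ Q) → U) ↑ ((R ∨ ¬S) ↔ (¬P ∨ ¬S)) = F ↑ F = T
So #1 is true.

#2: This is (¬R ∨ ((P ∨ ¬S) → (¬Q ⊕ U))) → ¬P.

¬R = ¬T = F
¬S = ¬T = F
P ∨ ¬S = T ∨ F = T
¬Q = ¬F = T
¬Q ⊕ U = T ⊕ F = T
(P ∨ ¬S) → (¬Q ⊕ U) = T → T = T
¬R ∨ ((P ∨ ¬S) → (¬Q ⊕ U)) = F ∨ T = T
¬P = ¬T = F
(¬R ∨ ((P ∨ ¬S) → (¬Q ⊕ U))) → ¬P = T → F = F
Thus #2 is false.

#3: This is ¬(¬R ⊕ S) ↑ P.

¬R = ¬T = F
¬R ⊕ S = F ⊕ T = T
¬(¬R ⊕ S) = ¬T = F
¬(¬R ⊕ S) ↑ P = F ↑ T = T
Hence #3 is true.

True statements: 2 (#1, #3).

2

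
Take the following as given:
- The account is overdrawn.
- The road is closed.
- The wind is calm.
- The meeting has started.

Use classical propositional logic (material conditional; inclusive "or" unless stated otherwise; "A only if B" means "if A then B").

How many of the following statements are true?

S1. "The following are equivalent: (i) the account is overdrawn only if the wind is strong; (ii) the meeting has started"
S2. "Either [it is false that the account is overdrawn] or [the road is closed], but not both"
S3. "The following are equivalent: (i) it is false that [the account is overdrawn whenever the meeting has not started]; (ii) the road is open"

Let S = "the account is overdrawn" (T), Q = "the wind is strong" (F), U = "the meeting has started" (T), R = "the road is closed" (T).

S1: This is (S → Q) ↔ U.

S → Q = T → F = F
(S → Q) ↔ U = F ↔ T = F
Thus S1 is false.

S2: Parsed as ¬S ⊕ R

¬S = ¬T = F
¬S ⊕ R = F ⊕ T = T
So S2 is true.

S3: Parsed as ¬(¬U → S) ↔ ¬R

¬U = ¬T = F
¬U → S = F → T = T
¬(¬U → S) = ¬T = F
¬R = ¬T = F
¬(¬U → S) ↔ ¬R = F ↔ F = T
Thus S3 is true.

Count: 2.

2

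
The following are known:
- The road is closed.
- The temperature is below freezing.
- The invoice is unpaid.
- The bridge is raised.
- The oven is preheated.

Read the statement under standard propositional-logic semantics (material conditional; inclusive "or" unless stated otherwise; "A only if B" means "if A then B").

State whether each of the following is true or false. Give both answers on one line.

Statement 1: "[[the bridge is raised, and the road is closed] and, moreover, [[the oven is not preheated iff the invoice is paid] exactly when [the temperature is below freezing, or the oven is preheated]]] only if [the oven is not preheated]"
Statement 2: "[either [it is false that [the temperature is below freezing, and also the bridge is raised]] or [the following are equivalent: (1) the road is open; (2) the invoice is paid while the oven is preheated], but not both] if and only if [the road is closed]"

Let S = "the bridge is raised" (T), P = "the road is closed" (T), U = "the oven is preheated" (T), R = "the invoice is paid" (F), Q = "the temperature is below freezing" (T).

Statement 1: Formalization: ((S ∧ P) ∧ ((¬U ↔ R) ↔ (Q ∨ U))) → ¬U

S ∧ P = T ∧ T = T
¬U = ¬T = F
¬U ↔ R = F ↔ F = T
Q ∨ U = T ∨ T = T
(¬U ↔ R) ↔ (Q ∨ U) = T ↔ T = T
(S ∧ P) ∧ ((¬U ↔ R) ↔ (Q ∨ U)) = T ∧ T = T
¬U = ¬T = F
((S ∧ P) ∧ ((¬U ↔ R) ↔ (Q ∨ U))) → ¬U = T → F = F
So Statement 1 is false.

Statement 2: This is (¬(Q ∧ S) ⊕ (¬P ↔ (R ∧ U))) ↔ P.

Q ∧ S = T ∧ T = T
¬(Q ∧ S) = ¬T = F
¬P = ¬T = F
R ∧ U = F ∧ T = F
¬P ↔ (R ∧ U) = F ↔ F = T
¬(Q ∧ S) ⊕ (¬P ↔ (R ∧ U)) = F ⊕ T = T
(¬(Q ∧ S) ⊕ (¬P ↔ (R ∧ U))) ↔ P = T ↔ T = T
So Statement 2 is true.

Statement 1 False, Statement 2 True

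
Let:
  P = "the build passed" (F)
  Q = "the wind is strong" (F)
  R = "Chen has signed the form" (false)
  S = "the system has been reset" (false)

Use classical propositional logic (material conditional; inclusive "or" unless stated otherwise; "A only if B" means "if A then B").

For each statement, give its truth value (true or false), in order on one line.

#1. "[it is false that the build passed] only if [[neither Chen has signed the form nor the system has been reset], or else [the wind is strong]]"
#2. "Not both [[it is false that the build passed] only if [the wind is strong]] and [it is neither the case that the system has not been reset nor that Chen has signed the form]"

#1 true, #2 true

#1: In symbols: not P -> ((R nor S) or Q)

not P = not False = True
R nor S = False nor False = True
(R nor S) or Q = True or False = True
not P -> ((R nor S) or Q) = True -> True = True
Thus #1 is true.

#2: Formalization: (not P -> Q) nand (not S nor R)

not P = not False = True
not P -> Q = True -> False = False
not S = not False = True
not S nor R = True nor False = False
(not P -> Q) nand (not S nor R) = False nand False = True
Thus #2 is true.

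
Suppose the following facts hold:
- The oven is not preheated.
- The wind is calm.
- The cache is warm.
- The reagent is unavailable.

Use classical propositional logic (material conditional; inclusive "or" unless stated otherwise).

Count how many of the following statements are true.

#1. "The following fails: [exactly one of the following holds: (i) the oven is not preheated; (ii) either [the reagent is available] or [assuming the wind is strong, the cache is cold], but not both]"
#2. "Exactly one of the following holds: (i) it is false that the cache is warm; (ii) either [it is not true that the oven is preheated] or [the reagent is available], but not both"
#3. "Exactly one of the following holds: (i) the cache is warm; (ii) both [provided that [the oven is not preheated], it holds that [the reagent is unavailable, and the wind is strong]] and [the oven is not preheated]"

3

Let P = "the oven is preheated" (F), S = "the reagent is available" (F), Q = "the wind is strong" (F), R = "the cache is warm" (T).

#1: Parsed as ¬(¬P ⊕ (S ⊕ (Q → ¬R)))

¬P = ¬F = T
¬R = ¬T = F
Q → ¬R = F → F = T
S ⊕ (Q → ¬R) = F ⊕ T = T
¬P ⊕ (S ⊕ (Q → ¬R)) = T ⊕ T = F
¬(¬P ⊕ (S ⊕ (Q → ¬R))) = ¬F = T
Thus #1 is true.

#2: Formalization: ¬R ⊕ (¬P ⊕ S)

¬R = ¬T = F
¬P = ¬F = T
¬P ⊕ S = T ⊕ F = T
¬R ⊕ (¬P ⊕ S) = F ⊕ T = T
Hence #2 is true.

#3: Formalization: R ⊕ ((¬P → (¬S ∧ Q)) ∧ ¬P)

¬P = ¬F = T
¬S = ¬F = T
¬S ∧ Q = T ∧ F = F
¬P → (¬S ∧ Q) = T → F = F
¬P = ¬F = T
(¬P → (¬S ∧ Q)) ∧ ¬P = F ∧ T = F
R ⊕ ((¬P → (¬S ∧ Q)) ∧ ¬P) = T ⊕ F = T
Hence #3 is true.

True statements: 3.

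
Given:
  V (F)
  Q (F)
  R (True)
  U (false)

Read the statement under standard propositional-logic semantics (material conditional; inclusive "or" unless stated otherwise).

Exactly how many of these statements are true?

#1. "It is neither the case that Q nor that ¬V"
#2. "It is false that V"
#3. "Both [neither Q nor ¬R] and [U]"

#1: Parsed as Q ↓ ¬V

¬V = ¬F = T
Q ↓ ¬V = F ↓ T = F
Thus #1 is false.

#2: Formalization: ¬V

¬V = ¬F = T
Thus #2 is true.

#3: This is (Q ↓ ¬R) ∧ U.

¬R = ¬T = F
Q ↓ ¬R = F ↓ F = T
(Q ↓ ¬R) ∧ U = T ∧ F = F
Hence #3 is false.

True statements: 1.

1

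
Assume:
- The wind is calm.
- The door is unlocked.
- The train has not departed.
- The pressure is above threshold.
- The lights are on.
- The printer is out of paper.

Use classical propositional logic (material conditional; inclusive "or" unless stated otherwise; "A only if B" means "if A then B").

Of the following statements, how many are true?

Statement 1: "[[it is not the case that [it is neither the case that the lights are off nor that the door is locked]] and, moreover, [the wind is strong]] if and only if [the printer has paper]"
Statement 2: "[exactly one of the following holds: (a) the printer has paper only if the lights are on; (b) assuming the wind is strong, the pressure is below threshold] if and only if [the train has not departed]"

Let U = "the lights are on" (T), Q = "the door is locked" (F), P = "the wind is strong" (F), V = "the printer has paper" (F), S = "the pressure is above threshold" (T), R = "the train has departed" (F).

Statement 1: Parsed as (~(~U nor Q) & P) <-> V

~U = ~T = F
~U nor Q = F nor F = T
~(~U nor Q) = ~T = F
~(~U nor Q) & P = F & F = F
(~(~U nor Q) & P) <-> V = F <-> F = T
So Statement 1 is true.

Statement 2: Parsed as ((V -> U) xor (P -> ~S)) <-> ~R

V -> U = F -> T = T
~S = ~T = F
P -> ~S = F -> F = T
(V -> U) xor (P -> ~S) = T xor T = F
~R = ~F = T
((V -> U) xor (P -> ~S)) <-> ~R = F <-> T = F
So Statement 2 is false.

True statements: 1 (Statement 1).

1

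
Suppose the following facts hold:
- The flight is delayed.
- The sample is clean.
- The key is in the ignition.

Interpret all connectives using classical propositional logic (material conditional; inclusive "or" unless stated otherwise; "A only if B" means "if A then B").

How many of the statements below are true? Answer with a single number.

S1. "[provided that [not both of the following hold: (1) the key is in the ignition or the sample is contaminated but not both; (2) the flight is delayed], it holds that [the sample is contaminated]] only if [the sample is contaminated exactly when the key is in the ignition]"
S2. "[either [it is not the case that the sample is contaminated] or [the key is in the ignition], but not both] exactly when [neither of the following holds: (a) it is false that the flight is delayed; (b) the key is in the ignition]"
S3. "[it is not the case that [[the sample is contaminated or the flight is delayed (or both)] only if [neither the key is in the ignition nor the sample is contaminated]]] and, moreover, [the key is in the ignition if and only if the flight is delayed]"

2

Let D = "the key is in the ignition" (True), L = "the sample is contaminated" (False), H = "the flight is delayed" (True).

S1: Parsed as (((D xor L) nand H) -> L) -> (L iff D)

D xor L = True xor False = True
(D xor L) nand H = True nand True = False
((D xor L) nand H) -> L = False -> False = True
L iff D = False iff True = False
(((D xor L) nand H) -> L) -> (L iff D) = True -> False = False
So S1 is false.

S2: This is (not L xor D) iff (not H nor D).

not L = not False = True
not L xor D = True xor True = False
not H = not True = False
not H nor D = False nor True = False
(not L xor D) iff (not H nor D) = False iff False = True
Hence S2 is true.

S3: In symbols: not ((L or H) -> (D nor L)) and (D iff H)

L or H = False or True = True
D nor L = True nor False = False
(L or H) -> (D nor L) = True -> False = False
not ((L or H) -> (D nor L)) = not False = True
D iff H = True iff True = True
not ((L or H) -> (D nor L)) and (D iff H) = True and True = True
Thus S3 is true.

2 of the 3 statements are true.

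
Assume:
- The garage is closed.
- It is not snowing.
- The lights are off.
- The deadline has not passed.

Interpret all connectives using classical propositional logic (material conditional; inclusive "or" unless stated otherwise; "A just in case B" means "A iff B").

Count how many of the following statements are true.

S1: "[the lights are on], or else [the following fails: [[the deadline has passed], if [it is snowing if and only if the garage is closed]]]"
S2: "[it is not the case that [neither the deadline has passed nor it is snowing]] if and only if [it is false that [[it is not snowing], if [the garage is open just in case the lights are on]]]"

1

Let R = "the lights are on" (F), Q = "it is snowing" (F), P = "the garage is closed" (T), S = "the deadline has passed" (F).

S1: Formalization: R | ~((Q <-> P) -> S)

Q <-> P = F <-> T = F
(Q <-> P) -> S = F -> F = T
~((Q <-> P) -> S) = ~T = F
R | ~((Q <-> P) -> S) = F | F = F
Hence S1 is false.

S2: Parsed as ~(S nor Q) <-> ~((~P <-> R) -> ~Q)

S nor Q = F nor F = T
~(S nor Q) = ~T = F
~P = ~T = F
~P <-> R = F <-> F = T
~Q = ~F = T
(~P <-> R) -> ~Q = T -> T = T
~((~P <-> R) -> ~Q) = ~T = F
~(S nor Q) <-> ~((~P <-> R) -> ~Q) = F <-> F = T
Hence S2 is true.

Count: 1.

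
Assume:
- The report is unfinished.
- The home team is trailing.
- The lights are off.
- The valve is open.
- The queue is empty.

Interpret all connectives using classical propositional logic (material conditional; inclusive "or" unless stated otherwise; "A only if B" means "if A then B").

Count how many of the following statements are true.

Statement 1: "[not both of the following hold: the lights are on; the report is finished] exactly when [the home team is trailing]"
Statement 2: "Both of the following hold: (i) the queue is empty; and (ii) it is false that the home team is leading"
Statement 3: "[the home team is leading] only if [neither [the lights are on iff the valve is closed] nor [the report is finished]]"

3

Let U = "the lights are on" (F), V = "the report is finished" (F), S = "the home team is leading" (F), W = "the queue is empty" (T), K = "the valve is open" (T).

Statement 1: In symbols: (U ↑ V) ↔ ¬S

U ↑ V = F ↑ F = T
¬S = ¬F = T
(U ↑ V) ↔ ¬S = T ↔ T = T
So Statement 1 is true.

Statement 2: This is W ∧ ¬S.

¬S = ¬F = T
W ∧ ¬S = T ∧ T = T
Thus Statement 2 is true.

Statement 3: Formalization: S → ((U ↔ ¬K) ↓ V)

¬K = ¬T = F
U ↔ ¬K = F ↔ F = T
(U ↔ ¬K) ↓ V = T ↓ F = F
S → ((U ↔ ¬K) ↓ V) = F → F = T
Hence Statement 3 is true.

Count: 3.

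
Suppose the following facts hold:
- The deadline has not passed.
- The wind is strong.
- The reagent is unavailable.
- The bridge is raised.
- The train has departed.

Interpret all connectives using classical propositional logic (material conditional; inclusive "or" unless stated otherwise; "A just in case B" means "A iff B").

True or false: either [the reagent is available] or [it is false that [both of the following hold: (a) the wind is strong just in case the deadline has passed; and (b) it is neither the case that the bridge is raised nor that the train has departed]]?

true

Let G = "the reagent is available" (False), S = "the wind is strong" (True), P = "the deadline has passed" (False), M = "the bridge is raised" (True), K = "the train has departed" (True).
In symbols: G or not ((S iff P) and (M nor K))

S iff P = True iff False = False
M nor K = True nor True = False
(S iff P) and (M nor K) = False and False = False
not ((S iff P) and (M nor K)) = not False = True
G or not ((S iff P) and (M nor K)) = False or True = True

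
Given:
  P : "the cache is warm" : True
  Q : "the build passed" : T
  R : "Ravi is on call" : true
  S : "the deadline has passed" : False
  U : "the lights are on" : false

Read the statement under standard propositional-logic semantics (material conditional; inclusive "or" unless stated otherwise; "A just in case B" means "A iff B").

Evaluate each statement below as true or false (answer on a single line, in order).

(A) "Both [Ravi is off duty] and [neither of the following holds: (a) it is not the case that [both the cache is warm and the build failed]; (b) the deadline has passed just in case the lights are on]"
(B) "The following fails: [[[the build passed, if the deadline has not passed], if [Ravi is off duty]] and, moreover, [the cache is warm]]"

(A): Parsed as ¬R ∧ (¬(P ∧ ¬Q) ↓ (S ↔ U))

¬R = ¬T = F
¬Q = ¬T = F
P ∧ ¬Q = T ∧ F = F
¬(P ∧ ¬Q) = ¬F = T
S ↔ U = F ↔ F = T
¬(P ∧ ¬Q) ↓ (S ↔ U) = T ↓ T = F
¬R ∧ (¬(P ∧ ¬Q) ↓ (S ↔ U)) = F ∧ F = F
So (A) is false.

(B): Parsed as ¬((¬R → (¬S → Q)) ∧ P)

¬R = ¬T = F
¬S = ¬F = T
¬S → Q = T → T = T
¬R → (¬S → Q) = F → T = T
(¬R → (¬S → Q)) ∧ P = T ∧ T = T
¬((¬R → (¬S → Q)) ∧ P) = ¬T = F
Thus (B) is false.

(A) False / (B) False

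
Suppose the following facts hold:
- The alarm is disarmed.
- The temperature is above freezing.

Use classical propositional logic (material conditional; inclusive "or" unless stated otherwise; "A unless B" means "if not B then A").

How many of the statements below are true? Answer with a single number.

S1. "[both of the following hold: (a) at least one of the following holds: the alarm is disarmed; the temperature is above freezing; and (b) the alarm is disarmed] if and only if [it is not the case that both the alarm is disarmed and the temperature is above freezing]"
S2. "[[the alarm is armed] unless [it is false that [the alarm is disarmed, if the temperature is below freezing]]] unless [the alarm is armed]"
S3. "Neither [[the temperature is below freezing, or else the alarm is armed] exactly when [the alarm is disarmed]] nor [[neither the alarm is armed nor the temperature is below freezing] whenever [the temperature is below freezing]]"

0

Let H = "the alarm is armed" (False), S = "the temperature is below freezing" (False).

S1: Formalization: ((not H or not S) and not H) iff (not H nand not S)

not H = not False = True
not S = not False = True
not H or not S = True or True = True
not H = not False = True
(not H or not S) and not H = True and True = True
not H = not False = True
not S = not False = True
not H nand not S = True nand True = False
((not H or not S) and not H) iff (not H nand not S) = True iff False = False
Thus S1 is false.

S2: Formalization: (H or not (S -> not H)) or H

not H = not False = True
S -> not H = False -> True = True
not (S -> not H) = not True = False
H or not (S -> not H) = False or False = False
(H or not (S -> not H)) or H = False or False = False
Hence S2 is false.

S3: Formalization: ((S or H) iff not H) nor (S -> (H nor S))

S or H = False or False = False
not H = not False = True
(S or H) iff not H = False iff True = False
H nor S = False nor False = True
S -> (H nor S) = False -> True = True
((S or H) iff not H) nor (S -> (H nor S)) = False nor True = False
So S3 is false.

True statements: 0 (none).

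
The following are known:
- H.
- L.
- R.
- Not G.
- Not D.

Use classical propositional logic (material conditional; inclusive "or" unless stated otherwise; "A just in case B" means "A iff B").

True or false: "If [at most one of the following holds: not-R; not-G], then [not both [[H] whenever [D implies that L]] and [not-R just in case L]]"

This is (not R nand not G) -> (((D -> L) -> H) nand (not R iff L)).

not R = not True = False
not G = not False = True
not R nand not G = False nand True = True
D -> L = False -> True = True
(D -> L) -> H = True -> True = True
not R = not True = False
not R iff L = False iff True = False
((D -> L) -> H) nand (not R iff L) = True nand False = True
(not R nand not G) -> (((D -> L) -> H) nand (not R iff L)) = True -> True = True

The statement is true.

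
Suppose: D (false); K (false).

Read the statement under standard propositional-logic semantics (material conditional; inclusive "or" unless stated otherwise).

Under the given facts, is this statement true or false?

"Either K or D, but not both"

The statement is false.

This is K ⊕ D.

K ⊕ D = F ⊕ F = F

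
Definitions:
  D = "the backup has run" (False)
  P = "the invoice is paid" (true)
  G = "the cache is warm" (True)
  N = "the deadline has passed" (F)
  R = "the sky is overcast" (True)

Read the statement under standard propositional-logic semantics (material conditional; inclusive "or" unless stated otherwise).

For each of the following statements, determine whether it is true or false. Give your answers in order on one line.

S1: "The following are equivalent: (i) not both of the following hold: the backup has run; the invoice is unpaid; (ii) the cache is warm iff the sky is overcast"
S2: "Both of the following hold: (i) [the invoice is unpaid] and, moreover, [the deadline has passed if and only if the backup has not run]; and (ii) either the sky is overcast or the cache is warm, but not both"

S1 True, S2 False

S1: In symbols: (D ↑ ¬P) ↔ (G ↔ R)

¬P = ¬T = F
D ↑ ¬P = F ↑ F = T
G ↔ R = T ↔ T = T
(D ↑ ¬P) ↔ (G ↔ R) = T ↔ T = T
Thus S1 is true.

S2: Parsed as (¬P ∧ (N ↔ ¬D)) ∧ (R ⊕ G)

¬P = ¬T = F
¬D = ¬F = T
N ↔ ¬D = F ↔ T = F
¬P ∧ (N ↔ ¬D) = F ∧ F = F
R ⊕ G = T ⊕ T = F
(¬P ∧ (N ↔ ¬D)) ∧ (R ⊕ G) = F ∧ F = F
So S2 is false.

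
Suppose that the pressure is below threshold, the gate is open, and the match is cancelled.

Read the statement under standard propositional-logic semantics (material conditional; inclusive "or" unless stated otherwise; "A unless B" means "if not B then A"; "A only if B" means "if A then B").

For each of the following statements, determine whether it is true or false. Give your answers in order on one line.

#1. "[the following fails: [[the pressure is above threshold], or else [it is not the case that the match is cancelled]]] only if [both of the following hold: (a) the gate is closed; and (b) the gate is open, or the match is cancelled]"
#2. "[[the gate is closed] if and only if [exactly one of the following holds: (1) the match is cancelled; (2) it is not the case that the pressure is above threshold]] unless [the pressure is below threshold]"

Let P = "the pressure is above threshold" (F), R = "the match is cancelled" (T), Q = "the gate is open" (T).

#1: This is ~(P | ~R) -> (~Q & (Q | R)).

~R = ~T = F
P | ~R = F | F = F
~(P | ~R) = ~F = T
~Q = ~T = F
Q | R = T | T = T
~Q & (Q | R) = F & T = F
~(P | ~R) -> (~Q & (Q | R)) = T -> F = F
Thus #1 is false.

#2: Formalization: (~Q <-> (R xor ~P)) | ~P

~Q = ~T = F
~P = ~F = T
R xor ~P = T xor T = F
~Q <-> (R xor ~P) = F <-> F = T
~P = ~F = T
(~Q <-> (R xor ~P)) | ~P = T | T = T
Hence #2 is true.

#1 False, #2 True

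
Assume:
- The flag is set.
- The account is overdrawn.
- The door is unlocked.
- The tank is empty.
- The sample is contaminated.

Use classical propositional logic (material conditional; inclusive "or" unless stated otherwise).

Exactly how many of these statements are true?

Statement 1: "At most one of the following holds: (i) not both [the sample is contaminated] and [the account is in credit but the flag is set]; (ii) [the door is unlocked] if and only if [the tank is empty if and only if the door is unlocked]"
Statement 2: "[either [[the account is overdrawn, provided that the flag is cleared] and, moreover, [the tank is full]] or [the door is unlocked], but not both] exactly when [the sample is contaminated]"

Let U = "the sample is contaminated" (T), Q = "the account is overdrawn" (T), P = "the flag is set" (T), R = "the door is locked" (F), S = "the tank is full" (F).

Statement 1: Parsed as (U nand (~Q & P)) nand (~R <-> (~S <-> ~R))

~Q = ~T = F
~Q & P = F & T = F
U nand (~Q & P) = T nand F = T
~R = ~F = T
~S = ~F = T
~R = ~F = T
~S <-> ~R = T <-> T = T
~R <-> (~S <-> ~R) = T <-> T = T
(U nand (~Q & P)) nand (~R <-> (~S <-> ~R)) = T nand T = F
So Statement 1 is false.

Statement 2: Parsed as (((~P -> Q) & S) xor ~R) <-> U

~P = ~T = F
~P -> Q = F -> T = T
(~P -> Q) & S = T & F = F
~R = ~F = T
((~P -> Q) & S) xor ~R = F xor T = T
(((~P -> Q) & S) xor ~R) <-> U = T <-> T = T
Thus Statement 2 is true.

Count: 1.

1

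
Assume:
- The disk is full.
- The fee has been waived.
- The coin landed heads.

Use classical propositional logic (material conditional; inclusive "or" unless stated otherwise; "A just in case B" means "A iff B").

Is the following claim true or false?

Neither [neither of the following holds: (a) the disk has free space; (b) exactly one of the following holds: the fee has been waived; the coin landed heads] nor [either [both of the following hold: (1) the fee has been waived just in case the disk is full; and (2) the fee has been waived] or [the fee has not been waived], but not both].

Let P = "the disk is full" (T), Q = "the fee has been waived" (T), R = "the coin landed heads" (T).
Formalization: (~P nor (Q xor R)) nor (((Q <-> P) & Q) xor ~Q)

~P = ~T = F
Q xor R = T xor T = F
~P nor (Q xor R) = F nor F = T
Q <-> P = T <-> T = T
(Q <-> P) & Q = T & T = T
~Q = ~T = F
((Q <-> P) & Q) xor ~Q = T xor F = T
(~P nor (Q xor R)) nor (((Q <-> P) & Q) xor ~Q) = T nor T = F

False.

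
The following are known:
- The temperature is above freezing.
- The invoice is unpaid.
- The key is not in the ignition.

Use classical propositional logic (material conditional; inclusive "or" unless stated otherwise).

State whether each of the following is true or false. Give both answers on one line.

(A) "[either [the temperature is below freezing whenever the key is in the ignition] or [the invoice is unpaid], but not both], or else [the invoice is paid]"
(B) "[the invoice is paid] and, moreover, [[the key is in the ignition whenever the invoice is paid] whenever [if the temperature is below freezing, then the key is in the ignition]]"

(A) F; (B) F

Let P = "the key is in the ignition" (F), U = "the temperature is below freezing" (F), G = "the invoice is paid" (F).

(A): This is ((P -> U) xor ~G) | G.

P -> U = F -> F = T
~G = ~F = T
(P -> U) xor ~G = T xor T = F
((P -> U) xor ~G) | G = F | F = F
So (A) is false.

(B): Formalization: G & ((U -> P) -> (G -> P))

U -> P = F -> F = T
G -> P = F -> F = T
(U -> P) -> (G -> P) = T -> T = T
G & ((U -> P) -> (G -> P)) = F & T = F
Thus (B) is false.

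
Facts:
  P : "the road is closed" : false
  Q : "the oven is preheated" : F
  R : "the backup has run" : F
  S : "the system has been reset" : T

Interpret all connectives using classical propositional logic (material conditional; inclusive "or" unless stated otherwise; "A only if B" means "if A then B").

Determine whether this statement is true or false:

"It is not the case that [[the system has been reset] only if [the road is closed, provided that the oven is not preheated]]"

In symbols: ~(S -> (~Q -> P))

~Q = ~F = T
~Q -> P = T -> F = F
S -> (~Q -> P) = T -> F = F
~(S -> (~Q -> P)) = ~F = T

True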